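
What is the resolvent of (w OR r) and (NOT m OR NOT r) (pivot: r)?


The clauses contain complementary literals r and NOTr.
Resolution eliminates this pair and disjoins the remaining literals (merging duplicates).

(w OR NOT m)


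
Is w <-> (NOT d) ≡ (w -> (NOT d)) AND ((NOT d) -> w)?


Compare truth tables:
d | w | φ | ψ
-------------
F | F | F | F
T | F | T | T
F | T | T | T
T | T | F | F
The columns φ and ψ agree on every row.

Yes, they are logically equivalent.


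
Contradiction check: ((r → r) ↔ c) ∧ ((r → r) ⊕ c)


Truth table over {c, r}:
c | r | φ
---------
F | F | F
T | F | F
F | T | F
T | T | F
Every row is false.

Yes, it is a contradiction.


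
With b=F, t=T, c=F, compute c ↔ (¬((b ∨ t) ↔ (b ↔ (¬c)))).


Substitute b=F, t=T, c=F:
b ∨ t = F ∨ T = T
¬c = T
b ↔ (¬c) = F ↔ T = F
(b ∨ t) ↔ (b ↔ (¬c)) = T ↔ F = F
¬((b ∨ t) ↔ (b ↔ (¬c))) = T
c ↔ (¬((b ∨ t) ↔ (b ↔ (¬c)))) = F ↔ T = F

F


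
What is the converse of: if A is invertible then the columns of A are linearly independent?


The converse of (P → Q) is (Q → P). It is not in general equivalent to the original.
Here P = 'A is invertible' and Q = 'the columns of A are linearly independent'.

If the columns of A are linearly independent, then A is invertible.


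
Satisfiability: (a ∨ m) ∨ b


Search for a satisfying assignment over {a, b, m}.
Try a=T, b=F, m=F: the formula evaluates to T.
A satisfying assignment exists.

Satisfiable.


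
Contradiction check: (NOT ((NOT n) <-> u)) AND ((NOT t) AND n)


Truth table over {n, t, u}:
n | t | u | φ
-------------
F | F | F | F
T | F | F | F
F | T | F | F
T | T | F | F
F | F | T | F
T | F | T | T
F | T | T | F
T | T | T | F
Satisfying assignment at row 6: n=T, t=F, u=T gives T.

No, it is not a contradiction.


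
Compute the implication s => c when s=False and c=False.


Implication is false only when antecedent is true and consequent is false.
Substitute: s=False, c=False.
False => False evaluates to True.

True


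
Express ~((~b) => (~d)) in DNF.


Step 1: Rewrite implication then negate: ¬(¬(¬b) ∨ (¬d)) = (¬b) ∧ ¬(¬d).
Step 2: Eliminate any double negations (¬¬X = X).

(~b) & d


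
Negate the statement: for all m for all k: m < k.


Negation flips each quantifier (∀↔∃) and negates the inner predicate.
¬(for all m for all k: φ) = there exists m there exists k: ¬φ.

there exists m there exists k: NOT(m < k)


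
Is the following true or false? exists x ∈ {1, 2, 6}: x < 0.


Evaluate the predicate on each element: 1:False, 2:False, 6:False.
No element satisfies the predicate.

False


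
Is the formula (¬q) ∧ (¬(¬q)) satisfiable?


Check all 2 assignments over {q}:
q | φ
-----
F | F
T | F
No assignment makes the formula true.

Unsatisfiable.


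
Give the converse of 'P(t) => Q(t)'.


The converse of (P → Q) is (Q → P). It is not in general equivalent to the original.
Here P = 'P(t)' and Q = 'Q(t)'.

If Q(t), then P(t).


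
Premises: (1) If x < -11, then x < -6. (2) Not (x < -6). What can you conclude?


Modus tollens: from (P → Q) and ¬Q, infer ¬P.
Q = 'x < -6' is denied; since P → Q, P must also fail.

Not (x < -11).


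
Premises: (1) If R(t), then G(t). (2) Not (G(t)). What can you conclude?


Modus tollens: from (P → Q) and ¬Q, infer ¬P.
Q = 'G(t)' is denied; since P → Q, P must also fail.

Not (R(t)).


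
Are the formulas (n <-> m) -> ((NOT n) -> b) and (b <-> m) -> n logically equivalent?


Compare truth tables:
b | m | n | φ | ψ
-----------------
F | F | F | F | F
T | F | F | T | T
F | T | F | T | T
T | T | F | T | F
F | F | T | T | T
T | F | T | T | T
F | T | T | T | T
T | T | T | T | T
They differ at row 4 (b=T, m=T, n=F): φ=T but ψ=F.

No, they are not logically equivalent.


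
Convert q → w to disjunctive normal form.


Step 1: Rewrite q → w as ¬q ∨ w.

(¬q) ∨ w


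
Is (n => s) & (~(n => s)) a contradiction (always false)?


Truth table over {n, s}:
n | s | φ
---------
False | False | False
True | False | False
False | True | False
True | True | False
Every row is false.

Yes, it is a contradiction.


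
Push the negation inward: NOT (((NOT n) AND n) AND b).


De Morgan: the negation of a conjunction is the disjunction of the negations.
Distribute NOT across AND, flipping it to OR, and negate each literal.

(n OR (NOT n)) OR (NOT b)


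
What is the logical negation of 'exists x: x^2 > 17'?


¬(forall x: φ) = exists x: ¬φ, and ¬(exists x: φ) = forall x: ¬φ.
Apply to the existential statement.

forall x: ~(x^2 > 17)


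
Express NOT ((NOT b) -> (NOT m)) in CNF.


Step 1: Rewrite (¬b) → (¬m) as ¬(¬b) ∨ (¬m).
Step 2: Negate: ¬(¬(¬b) ∨ (¬m)) = (¬b) ∧ ¬(¬m) (De Morgan + double negation).
Step 3: Eliminate any double negations (¬¬X = X).

(NOT b) AND m


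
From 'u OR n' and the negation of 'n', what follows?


Disjunctive syllogism: from (P ∨ Q) and ¬P, infer Q.
One disjunct, 'n', is ruled out; the other must hold.

u


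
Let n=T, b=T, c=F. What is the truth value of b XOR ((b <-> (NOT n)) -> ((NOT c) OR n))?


Substitute n=T, b=T, c=F:
NOT n = F
b <-> (NOT n) = T <-> F = F
NOT c = T
(NOT c) OR n = T OR T = T
(b <-> (NOT n)) -> ((NOT c) OR n) = F -> T = T
b XOR ((b <-> (NOT n)) -> ((NOT c) OR n)) = T XOR T = F

F


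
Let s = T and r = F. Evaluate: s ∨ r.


Disjunction is false only when both operands are false.
Substitute: s=T, r=F.
T ∨ F evaluates to T.

T


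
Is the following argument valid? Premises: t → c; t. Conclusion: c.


This matches the form of modus ponens: the conclusion follows in every model of the premises.

Valid.


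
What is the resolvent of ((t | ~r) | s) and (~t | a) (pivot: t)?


The clauses contain complementary literals t and ~t.
Resolution eliminates this pair and disjoins the remaining literals (merging duplicates).

((s | ~r) | a)


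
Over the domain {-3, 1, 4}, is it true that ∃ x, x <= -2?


Evaluate the predicate on each element: -3:T, 1:F, 4:F.
Witness x = -3 satisfies the predicate.

T


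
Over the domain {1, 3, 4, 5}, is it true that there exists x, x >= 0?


Evaluate the predicate on each element: 1:T, 3:T, 4:T, 5:T.
Witness x = 1 satisfies the predicate.

T


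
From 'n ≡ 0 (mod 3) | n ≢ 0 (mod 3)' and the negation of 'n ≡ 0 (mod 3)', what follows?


Disjunctive syllogism: from (P ∨ Q) and ¬P, infer Q.
One disjunct, 'n ≡ 0 (mod 3)', is ruled out; the other must hold.

n ≢ 0 (mod 3)


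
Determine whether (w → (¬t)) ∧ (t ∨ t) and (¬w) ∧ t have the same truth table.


Compare truth tables:
t | w | φ | ψ
-------------
F | F | F | F
T | F | T | T
F | T | F | F
T | T | F | F
The columns φ and ψ agree on every row.

Yes, they are logically equivalent.


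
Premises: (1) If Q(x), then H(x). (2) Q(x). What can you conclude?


Modus ponens: from (P → Q) and P, infer Q.
P = 'Q(x)' is asserted, and P → Q holds, so Q follows.

H(x).


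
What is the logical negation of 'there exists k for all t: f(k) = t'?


Negation flips each quantifier (∀↔∃) and negates the inner predicate.
¬(there exists k for all t: φ) = for all k there exists t: ¬φ.

for all k there exists t: NOT(f(k) = t)


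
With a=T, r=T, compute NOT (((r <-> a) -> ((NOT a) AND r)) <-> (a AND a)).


Substitute a=T, r=T:
r <-> a = T <-> T = T
NOT a = F
(NOT a) AND r = F AND T = F
(r <-> a) -> ((NOT a) AND r) = T -> F = F
a AND a = T AND T = T
((r <-> a) -> ((NOT a) AND r)) <-> (a AND a) = F <-> T = F
NOT (((r <-> a) -> ((NOT a) AND r)) <-> (a AND a)) = T

T


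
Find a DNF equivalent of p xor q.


Step 1: p ⊕ q is true exactly when they disagree: (p ∧ ¬q) ∨ (¬p ∧ q).

(p & (~q)) | ((~p) & q)


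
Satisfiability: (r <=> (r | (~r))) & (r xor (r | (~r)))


Check all 2 assignments over {r}:
r | φ
-----
False | False
True | False
No assignment makes the formula true.

Unsatisfiable.


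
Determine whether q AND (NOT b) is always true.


Build the truth table over {b, q}:
b | q | φ
---------
F | F | F
T | F | F
F | T | T
T | T | F
Counterexample at row 1: with b=F, q=F, the formula is F.

No, it is not a tautology.


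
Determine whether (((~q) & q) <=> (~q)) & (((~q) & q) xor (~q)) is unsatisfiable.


Truth table over {q}:
q | φ
-----
False | False
True | False
Every row is false.

Yes, it is a contradiction.


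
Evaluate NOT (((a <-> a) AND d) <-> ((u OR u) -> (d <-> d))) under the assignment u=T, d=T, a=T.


Substitute u=T, d=T, a=T:
a <-> a = T <-> T = T
(a <-> a) AND d = T AND T = T
u OR u = T OR T = T
d <-> d = T <-> T = T
(u OR u) -> (d <-> d) = T -> T = T
((a <-> a) AND d) <-> ((u OR u) -> (d <-> d)) = T <-> T = T
NOT (((a <-> a) AND d) <-> ((u OR u) -> (d <-> d))) = F

F


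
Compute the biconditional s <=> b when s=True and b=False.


Biconditional is true when both operands have the same truth value.
Substitute: s=True, b=False.
True <=> False evaluates to False.

False


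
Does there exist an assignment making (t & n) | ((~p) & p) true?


Search for a satisfying assignment over {n, p, t}.
Try n=True, p=False, t=True: the formula evaluates to True.
A satisfying assignment exists.

Satisfiable.


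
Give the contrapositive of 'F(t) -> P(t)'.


The contrapositive of (P → Q) is (¬Q → ¬P); it is logically equivalent to the original.
Here P = 'F(t)' and Q = 'P(t)'.

If not (P(t)), then not (F(t)).


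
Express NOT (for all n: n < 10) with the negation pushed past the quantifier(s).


¬(for all x: φ) = there exists x: ¬φ, and ¬(there exists x: φ) = for all x: ¬φ.
Apply to the universal statement.

there exists n: NOT(n < 10)


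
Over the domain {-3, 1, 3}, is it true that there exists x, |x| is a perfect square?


Evaluate the predicate on each element: -3:F, 1:T, 3:F.
Witness x = 1 satisfies the predicate.

T


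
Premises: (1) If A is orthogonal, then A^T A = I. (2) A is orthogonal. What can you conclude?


Modus ponens: from (P → Q) and P, infer Q.
P = 'A is orthogonal' is asserted, and P → Q holds, so Q follows.

A^T A = I.


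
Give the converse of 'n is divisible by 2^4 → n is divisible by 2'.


The converse of (P → Q) is (Q → P). It is not in general equivalent to the original.
Here P = 'n is divisible by 2^4' and Q = 'n is divisible by 2'.

If n is divisible by 2, then n is divisible by 2^4.


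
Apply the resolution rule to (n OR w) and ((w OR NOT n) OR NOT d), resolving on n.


The clauses contain complementary literals n and NOTn.
Resolution eliminates this pair and disjoins the remaining literals (merging duplicates).

(w OR NOT d)


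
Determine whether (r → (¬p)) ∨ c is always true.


Build the truth table over {c, p, r}:
c | p | r | φ
-------------
F | F | F | T
T | F | F | T
F | T | F | T
T | T | F | T
F | F | T | T
T | F | T | T
F | T | T | F
T | T | T | T
Counterexample at row 7: with c=F, p=T, r=T, the formula is F.

No, it is not a tautology.


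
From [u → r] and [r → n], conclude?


Hypothetical syllogism: from (P → Q) and (Q → R), infer (P → R).
Chain the two implications through the shared middle term 'r'.

u → n


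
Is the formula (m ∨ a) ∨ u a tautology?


Build the truth table over {a, m, u}:
a | m | u | φ
-------------
F | F | F | F
T | F | F | T
F | T | F | T
T | T | F | T
F | F | T | T
T | F | T | T
F | T | T | T
T | T | T | T
Counterexample at row 1: with a=F, m=F, u=F, the formula is F.

No, it is not a tautology.


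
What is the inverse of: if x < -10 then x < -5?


The inverse of (P → Q) is (¬P → ¬Q). It is equivalent to the converse, not to the original.
Here P = 'x < -10' and Q = 'x < -5'.

If not (x < -10), then not (x < -5).


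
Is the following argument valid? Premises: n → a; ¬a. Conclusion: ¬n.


This matches the form of modus tollens: the conclusion follows in every model of the premises.

Valid.


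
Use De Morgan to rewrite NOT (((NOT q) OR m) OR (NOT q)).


De Morgan: the negation of a disjunction is the conjunction of the negations.
Distribute NOT across OR, flipping it to AND, and negate each literal.

(q AND (NOT m)) AND q


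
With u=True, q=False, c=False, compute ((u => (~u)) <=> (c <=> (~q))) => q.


Substitute u=True, q=False, c=False:
~u = False
u => (~u) = True => False = False
~q = True
c <=> (~q) = False <=> True = False
(u => (~u)) <=> (c <=> (~q)) = False <=> False = True
((u => (~u)) <=> (c <=> (~q))) => q = True => False = False

False


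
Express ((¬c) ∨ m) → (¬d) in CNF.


Step 1: Rewrite as ¬((¬c) ∨ m) ∨ (¬d) = (¬(¬c) ∧ ¬m) ∨ (¬d).
Step 2: Distribute ∨ over ∧.
Step 3: Eliminate any double negations (¬¬X = X).

(c ∨ (¬d)) ∧ ((¬m) ∨ (¬d))


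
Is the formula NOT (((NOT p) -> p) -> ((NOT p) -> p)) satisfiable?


Check all 2 assignments over {p}:
p | φ
-----
F | F
T | F
No assignment makes the formula true.

Unsatisfiable.


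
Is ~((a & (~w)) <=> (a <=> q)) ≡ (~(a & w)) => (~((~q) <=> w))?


Compare truth tables:
a | q | w | φ | ψ
-----------------
False | False | False | True | True
True | False | False | True | True
False | True | False | False | False
True | True | False | False | False
False | False | True | True | False
True | False | True | False | True
False | True | True | False | True
True | True | True | True | True
They differ at row 5 (a=False, q=False, w=True): φ=True but ψ=False.

No, they are not logically equivalent.


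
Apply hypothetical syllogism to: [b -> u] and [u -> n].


Hypothetical syllogism: from (P → Q) and (Q → R), infer (P → R).
Chain the two implications through the shared middle term 'u'.

b -> n


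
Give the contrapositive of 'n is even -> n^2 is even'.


The contrapositive of (P → Q) is (¬Q → ¬P); it is logically equivalent to the original.
Here P = 'n is even' and Q = 'n^2 is even'.

If not (n^2 is even), then not (n is even).


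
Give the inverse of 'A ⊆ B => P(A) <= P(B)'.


The inverse of (P → Q) is (¬P → ¬Q). It is equivalent to the converse, not to the original.
Here P = 'A ⊆ B' and Q = 'P(A) <= P(B)'.

If not (A ⊆ B), then not (P(A) <= P(B)).


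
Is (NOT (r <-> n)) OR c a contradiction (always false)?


Truth table over {c, n, r}:
c | n | r | φ
-------------
F | F | F | F
T | F | F | T
F | T | F | T
T | T | F | T
F | F | T | T
T | F | T | T
F | T | T | F
T | T | T | T
Satisfying assignment at row 2: c=T, n=F, r=F gives T.

No, it is not a contradiction.


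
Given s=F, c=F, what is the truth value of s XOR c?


Exclusive or is true when exactly one operand is true.
Substitute: s=F, c=F.
F XOR F evaluates to F.

F


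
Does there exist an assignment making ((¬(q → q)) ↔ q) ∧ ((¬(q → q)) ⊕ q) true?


Check all 2 assignments over {q}:
q | φ
-----
F | F
T | F
No assignment makes the formula true.

Unsatisfiable.


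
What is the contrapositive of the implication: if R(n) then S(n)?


The contrapositive of (P → Q) is (¬Q → ¬P); it is logically equivalent to the original.
Here P = 'R(n)' and Q = 'S(n)'.

If not (S(n)), then not (R(n)).


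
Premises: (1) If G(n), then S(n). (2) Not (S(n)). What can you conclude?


Modus tollens: from (P → Q) and ¬Q, infer ¬P.
Q = 'S(n)' is denied; since P → Q, P must also fail.

Not (G(n)).


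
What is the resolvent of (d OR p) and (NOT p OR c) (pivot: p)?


The clauses contain complementary literals p and NOTp.
Resolution eliminates this pair and disjoins the remaining literals (merging duplicates).

(d OR c)


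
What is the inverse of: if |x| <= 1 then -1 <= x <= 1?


The inverse of (P → Q) is (¬P → ¬Q). It is equivalent to the converse, not to the original.
Here P = '|x| <= 1' and Q = '-1 <= x <= 1'.

If not (|x| <= 1), then not (-1 <= x <= 1).


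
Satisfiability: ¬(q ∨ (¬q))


Check all 2 assignments over {q}:
q | φ
-----
F | F
T | F
No assignment makes the formula true.

Unsatisfiable.


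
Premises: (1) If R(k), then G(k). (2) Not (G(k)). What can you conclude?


Modus tollens: from (P → Q) and ¬Q, infer ¬P.
Q = 'G(k)' is denied; since P → Q, P must also fail.

Not (R(k)).


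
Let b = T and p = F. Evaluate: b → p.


Implication is false only when antecedent is true and consequent is false.
Substitute: b=T, p=F.
T → F evaluates to F.

F


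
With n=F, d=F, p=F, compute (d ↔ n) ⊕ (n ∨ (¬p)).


Substitute n=F, d=F, p=F:
d ↔ n = F ↔ F = T
¬p = T
n ∨ (¬p) = F ∨ T = T
(d ↔ n) ⊕ (n ∨ (¬p)) = T ⊕ T = F

F


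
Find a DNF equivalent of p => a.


Step 1: Rewrite p → a as ¬p ∨ a.

(~p) | a


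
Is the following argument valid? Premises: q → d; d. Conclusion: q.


This is affirming the consequent (fallacy). There exist truth assignments where the premises are all true but the conclusion is false.

Invalid.


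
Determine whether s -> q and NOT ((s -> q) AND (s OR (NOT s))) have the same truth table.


Compare truth tables:
q | s | φ | ψ
-------------
F | F | T | F
T | F | T | F
F | T | F | T
T | T | T | F
They differ at row 1 (q=F, s=F): φ=T but ψ=F.

No, they are not logically equivalent.


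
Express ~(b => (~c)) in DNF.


Step 1: Rewrite implication then negate: ¬(¬b ∨ (¬c)) = b ∧ ¬(¬c).
Step 2: Eliminate any double negations (¬¬X = X).

b & c


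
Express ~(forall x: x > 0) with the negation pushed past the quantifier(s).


¬(forall x: φ) = exists x: ¬φ, and ¬(exists x: φ) = forall x: ¬φ.
Apply to the universal statement.

exists x: ~(x > 0)


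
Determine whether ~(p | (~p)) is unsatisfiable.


Truth table over {p}:
p | φ
-----
False | False
True | False
Every row is false.

Yes, it is a contradiction.


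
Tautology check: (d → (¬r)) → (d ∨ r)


Build the truth table over {d, r}:
d | r | φ
---------
F | F | F
T | F | T
F | T | T
T | T | T
Counterexample at row 1: with d=F, r=F, the formula is F.

No, it is not a tautology.


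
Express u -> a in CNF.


Step 1: Rewrite u → a as ¬u ∨ a.

(NOT u) OR a


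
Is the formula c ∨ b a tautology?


Build the truth table over {b, c}:
b | c | φ
---------
F | F | F
T | F | T
F | T | T
T | T | T
Counterexample at row 1: with b=F, c=F, the formula is F.

No, it is not a tautology.


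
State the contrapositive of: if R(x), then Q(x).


The contrapositive of (P → Q) is (¬Q → ¬P); it is logically equivalent to the original.
Here P = 'R(x)' and Q = 'Q(x)'.

If not (Q(x)), then not (R(x)).


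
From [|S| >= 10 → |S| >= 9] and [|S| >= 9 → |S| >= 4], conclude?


Hypothetical syllogism: from (P → Q) and (Q → R), infer (P → R).
Chain the two implications through the shared middle term '|S| >= 9'.

|S| >= 10 → |S| >= 4


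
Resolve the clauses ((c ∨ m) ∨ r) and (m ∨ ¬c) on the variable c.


The clauses contain complementary literals c and ¬c.
Resolution eliminates this pair and disjoins the remaining literals (merging duplicates).

(m ∨ r)


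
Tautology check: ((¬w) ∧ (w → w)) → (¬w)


Build the truth table over {w}:
w | φ
-----
F | T
T | T
Every row evaluates to true.

Yes, it is a tautology.


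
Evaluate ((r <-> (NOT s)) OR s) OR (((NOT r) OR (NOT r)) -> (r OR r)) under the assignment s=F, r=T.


Substitute s=F, r=T:
NOT s = T
r <-> (NOT s) = T <-> T = T
(r <-> (NOT s)) OR s = T OR F = T
NOT r = F
NOT r = F
(NOT r) OR (NOT r) = F OR F = F
r OR r = T OR T = T
((NOT r) OR (NOT r)) -> (r OR r) = F -> T = T
((r <-> (NOT s)) OR s) OR (((NOT r) OR (NOT r)) -> (r OR r)) = T OR T = T

T


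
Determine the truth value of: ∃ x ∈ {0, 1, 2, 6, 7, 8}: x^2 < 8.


Evaluate the predicate on each element: 0:T, 1:T, 2:T, 6:F, 7:F, 8:F.
Witness x = 0 satisfies the predicate.

T


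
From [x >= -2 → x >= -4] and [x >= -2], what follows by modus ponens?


Modus ponens: from (P → Q) and P, infer Q.
P = 'x >= -2' is asserted, and P → Q holds, so Q follows.

x >= -4.


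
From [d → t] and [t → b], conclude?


Hypothetical syllogism: from (P → Q) and (Q → R), infer (P → R).
Chain the two implications through the shared middle term 't'.

d → b


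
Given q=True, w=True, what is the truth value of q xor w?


Exclusive or is true when exactly one operand is true.
Substitute: q=True, w=True.
True xor True evaluates to False.

False


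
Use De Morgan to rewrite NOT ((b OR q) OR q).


De Morgan: the negation of a disjunction is the conjunction of the negations.
Distribute NOT across OR, flipping it to AND, and negate each literal.

((NOT b) AND (NOT q)) AND (NOT q)


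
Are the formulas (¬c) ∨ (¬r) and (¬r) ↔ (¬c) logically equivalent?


Compare truth tables:
c | r | φ | ψ
-------------
F | F | T | T
T | F | T | F
F | T | T | F
T | T | F | T
They differ at row 2 (c=T, r=F): φ=T but ψ=F.

No, they are not logically equivalent.


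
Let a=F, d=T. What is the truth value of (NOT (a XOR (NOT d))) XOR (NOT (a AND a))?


Substitute a=F, d=T:
NOT d = F
a XOR (NOT d) = F XOR F = F
NOT (a XOR (NOT d)) = T
a AND a = F AND F = F
NOT (a AND a) = T
(NOT (a XOR (NOT d))) XOR (NOT (a AND a)) = T XOR T = F

F


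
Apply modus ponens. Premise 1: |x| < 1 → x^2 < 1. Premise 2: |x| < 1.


Modus ponens: from (P → Q) and P, infer Q.
P = '|x| < 1' is asserted, and P → Q holds, so Q follows.

x^2 < 1.


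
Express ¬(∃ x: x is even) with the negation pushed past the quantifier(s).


¬(∀ x: φ) = ∃ x: ¬φ, and ¬(∃ x: φ) = ∀ x: ¬φ.
Apply to the existential statement.

∀ x: ¬(x is even)


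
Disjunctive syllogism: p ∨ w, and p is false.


Disjunctive syllogism: from (P ∨ Q) and ¬P, infer Q.
One disjunct, 'p', is ruled out; the other must hold.

w


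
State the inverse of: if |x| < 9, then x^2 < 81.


The inverse of (P → Q) is (¬P → ¬Q). It is equivalent to the converse, not to the original.
Here P = '|x| < 9' and Q = 'x^2 < 81'.

If not (|x| < 9), then not (x^2 < 81).


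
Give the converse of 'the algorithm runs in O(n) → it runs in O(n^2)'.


The converse of (P → Q) is (Q → P). It is not in general equivalent to the original.
Here P = 'the algorithm runs in O(n)' and Q = 'it runs in O(n^2)'.

If it runs in O(n^2), then the algorithm runs in O(n).


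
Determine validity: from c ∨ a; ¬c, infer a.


This matches the form of disjunctive syllogism: the conclusion follows in every model of the premises.

Valid.


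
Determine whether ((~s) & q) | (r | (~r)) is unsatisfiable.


Truth table over {q, r, s}:
q | r | s | φ
-------------
False | False | False | True
True | False | False | True
False | True | False | True
True | True | False | True
False | False | True | True
True | False | True | True
False | True | True | True
True | True | True | True
Satisfying assignment at row 1: q=False, r=False, s=False gives True.

No, it is not a contradiction.


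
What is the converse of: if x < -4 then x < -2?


The converse of (P → Q) is (Q → P). It is not in general equivalent to the original.
Here P = 'x < -4' and Q = 'x < -2'.

If x < -2, then x < -4.


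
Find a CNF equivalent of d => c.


Step 1: Rewrite d → c as ¬d ∨ c.

(~d) | c


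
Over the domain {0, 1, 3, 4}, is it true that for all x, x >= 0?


Evaluate the predicate on each element: 0:T, 1:T, 3:T, 4:T.
Every element satisfies the predicate.

T


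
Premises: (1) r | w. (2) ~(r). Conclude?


Disjunctive syllogism: from (P ∨ Q) and ¬P, infer Q.
One disjunct, 'r', is ruled out; the other must hold.

w


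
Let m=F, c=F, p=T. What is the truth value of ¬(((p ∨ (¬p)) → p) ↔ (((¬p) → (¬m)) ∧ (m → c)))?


Substitute m=F, c=F, p=T:
¬p = F
p ∨ (¬p) = T ∨ F = T
(p ∨ (¬p)) → p = T → T = T
¬p = F
¬m = T
(¬p) → (¬m) = F → T = T
m → c = F → F = T
((¬p) → (¬m)) ∧ (m → c) = T ∧ T = T
((p ∨ (¬p)) → p) ↔ (((¬p) → (¬m)) ∧ (m → c)) = T ↔ T = T
¬(((p ∨ (¬p)) → p) ↔ (((¬p) → (¬m)) ∧ (m → c))) = F

F


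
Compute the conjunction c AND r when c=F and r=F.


Conjunction is true only when both operands are true.
Substitute: c=F, r=F.
F AND F evaluates to F.

F


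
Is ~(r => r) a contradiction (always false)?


Truth table over {r}:
r | φ
-----
False | False
True | False
Every row is false.

Yes, it is a contradiction.


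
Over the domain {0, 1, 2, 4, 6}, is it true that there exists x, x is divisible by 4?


Evaluate the predicate on each element: 0:T, 1:F, 2:F, 4:T, 6:F.
Witness x = 0 satisfies the predicate.

T


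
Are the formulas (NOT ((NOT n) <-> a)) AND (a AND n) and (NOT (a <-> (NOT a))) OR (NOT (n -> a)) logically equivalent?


Compare truth tables:
a | n | φ | ψ
-------------
F | F | F | T
T | F | F | T
F | T | F | T
T | T | T | T
They differ at row 1 (a=F, n=F): φ=F but ψ=T.

No, they are not logically equivalent.


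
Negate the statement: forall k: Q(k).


¬(forall x: φ) = exists x: ¬φ, and ¬(exists x: φ) = forall x: ¬φ.
Apply to the universal statement.

exists k: ~(Q(k))


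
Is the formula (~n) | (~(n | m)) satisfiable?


Search for a satisfying assignment over {m, n}.
Try m=False, n=False: the formula evaluates to True.
A satisfying assignment exists.

Satisfiable.


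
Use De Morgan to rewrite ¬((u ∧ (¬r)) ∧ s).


De Morgan: the negation of a conjunction is the disjunction of the negations.
Distribute ¬ across ∧, flipping it to ∨, and negate each literal.

((¬u) ∨ r) ∨ (¬s)


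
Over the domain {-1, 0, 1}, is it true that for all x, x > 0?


Evaluate the predicate on each element: -1:F, 0:F, 1:T.
Counterexample x = -1 fails the predicate.

F


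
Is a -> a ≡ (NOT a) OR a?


Compare truth tables:
a | φ | ψ
---------
F | T | T
T | T | T
The columns φ and ψ agree on every row.

Yes, they are logically equivalent.


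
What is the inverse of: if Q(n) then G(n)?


The inverse of (P → Q) is (¬P → ¬Q). It is equivalent to the converse, not to the original.
Here P = 'Q(n)' and Q = 'G(n)'.

If not (Q(n)), then not (G(n)).


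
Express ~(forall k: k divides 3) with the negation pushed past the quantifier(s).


¬(forall x: φ) = exists x: ¬φ, and ¬(exists x: φ) = forall x: ¬φ.
Apply to the universal statement.

exists k: ~(k divides 3)


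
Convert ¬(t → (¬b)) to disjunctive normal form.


Step 1: Rewrite implication then negate: ¬(¬t ∨ (¬b)) = t ∧ ¬(¬b).
Step 2: Eliminate any double negations (¬¬X = X).

t ∧ b


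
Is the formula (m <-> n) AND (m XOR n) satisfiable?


Check all 4 assignments over {m, n}:
m | n | φ
---------
F | F | F
T | F | F
F | T | F
T | T | F
No assignment makes the formula true.

Unsatisfiable.


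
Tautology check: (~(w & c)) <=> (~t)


Build the truth table over {c, t, w}:
c | t | w | φ
-------------
False | False | False | True
True | False | False | True
False | True | False | False
True | True | False | False
False | False | True | True
True | False | True | False
False | True | True | False
True | True | True | True
Counterexample at row 3: with c=False, t=True, w=False, the formula is False.

No, it is not a tautology.


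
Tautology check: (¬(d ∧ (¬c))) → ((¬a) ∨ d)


Build the truth table over {a, c, d}:
a | c | d | φ
-------------
F | F | F | T
T | F | F | F
F | T | F | T
T | T | F | F
F | F | T | T
T | F | T | T
F | T | T | T
T | T | T | T
Counterexample at row 2: with a=T, c=F, d=F, the formula is F.

No, it is not a tautology.


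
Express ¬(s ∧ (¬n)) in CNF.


Step 1: Apply De Morgan: ¬(s ∧ (¬n)) = ¬s ∨ ¬(¬n).
Step 2: Eliminate any double negations (¬¬X = X).

(¬s) ∨ n


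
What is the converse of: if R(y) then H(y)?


The converse of (P → Q) is (Q → P). It is not in general equivalent to the original.
Here P = 'R(y)' and Q = 'H(y)'.

If H(y), then R(y).


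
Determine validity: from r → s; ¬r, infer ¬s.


This is denying the antecedent (fallacy). There exist truth assignments where the premises are all true but the conclusion is false.

Invalid.


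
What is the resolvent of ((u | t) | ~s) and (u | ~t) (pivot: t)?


The clauses contain complementary literals t and ~t.
Resolution eliminates this pair and disjoins the remaining literals (merging duplicates).

(u | ~s)


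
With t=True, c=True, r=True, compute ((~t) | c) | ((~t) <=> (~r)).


Substitute t=True, c=True, r=True:
~t = False
(~t) | c = False | True = True
~t = False
~r = False
(~t) <=> (~r) = False <=> False = True
((~t) | c) | ((~t) <=> (~r)) = True | True = True

True


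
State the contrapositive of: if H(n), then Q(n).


The contrapositive of (P → Q) is (¬Q → ¬P); it is logically equivalent to the original.
Here P = 'H(n)' and Q = 'Q(n)'.

If not (Q(n)), then not (H(n)).


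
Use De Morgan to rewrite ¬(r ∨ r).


De Morgan: the negation of a disjunction is the conjunction of the negations.
Distribute ¬ across ∨, flipping it to ∧, and negate each literal.

(¬r) ∧ (¬r)


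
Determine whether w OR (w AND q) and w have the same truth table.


Compare truth tables:
q | w | φ | ψ
-------------
F | F | F | F
T | F | F | F
F | T | T | T
T | T | T | T
The columns φ and ψ agree on every row.

Yes, they are logically equivalent.


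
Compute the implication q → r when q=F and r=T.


Implication is false only when antecedent is true and consequent is false.
Substitute: q=F, r=T.
F → T evaluates to T.

T


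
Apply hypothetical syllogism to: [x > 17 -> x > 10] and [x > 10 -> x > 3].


Hypothetical syllogism: from (P → Q) and (Q → R), infer (P → R).
Chain the two implications through the shared middle term 'x > 10'.

x > 17 -> x > 3


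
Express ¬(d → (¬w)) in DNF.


Step 1: Rewrite implication then negate: ¬(¬d ∨ (¬w)) = d ∧ ¬(¬w).
Step 2: Eliminate any double negations (¬¬X = X).

d ∧ w


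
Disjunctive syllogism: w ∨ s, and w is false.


Disjunctive syllogism: from (P ∨ Q) and ¬P, infer Q.
One disjunct, 'w', is ruled out; the other must hold.

s


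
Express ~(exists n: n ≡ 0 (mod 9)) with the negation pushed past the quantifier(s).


¬(forall x: φ) = exists x: ¬φ, and ¬(exists x: φ) = forall x: ¬φ.
Apply to the existential statement.

forall n: ~(n ≡ 0 (mod 9))


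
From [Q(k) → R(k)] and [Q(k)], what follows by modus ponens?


Modus ponens: from (P → Q) and P, infer Q.
P = 'Q(k)' is asserted, and P → Q holds, so Q follows.

R(k).


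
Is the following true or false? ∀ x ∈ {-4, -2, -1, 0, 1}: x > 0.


Evaluate the predicate on each element: -4:F, -2:F, -1:F, 0:F, 1:T.
Counterexample x = -4 fails the predicate.

F


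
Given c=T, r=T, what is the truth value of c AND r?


Conjunction is true only when both operands are true.
Substitute: c=T, r=T.
T AND T evaluates to T.

T


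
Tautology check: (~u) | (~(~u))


Build the truth table over {u}:
u | φ
-----
False | True
True | True
Every row evaluates to true.

Yes, it is a tautology.


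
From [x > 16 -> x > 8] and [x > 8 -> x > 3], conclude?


Hypothetical syllogism: from (P → Q) and (Q → R), infer (P → R).
Chain the two implications through the shared middle term 'x > 8'.

x > 16 -> x > 3


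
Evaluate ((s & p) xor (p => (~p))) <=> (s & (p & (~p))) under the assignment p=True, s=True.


Substitute p=True, s=True:
s & p = True & True = True
~p = False
p => (~p) = True => False = False
(s & p) xor (p => (~p)) = True xor False = True
~p = False
p & (~p) = True & False = False
s & (p & (~p)) = True & False = False
((s & p) xor (p => (~p))) <=> (s & (p & (~p))) = True <=> False = False

False


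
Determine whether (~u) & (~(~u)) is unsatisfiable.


Truth table over {u}:
u | φ
-----
False | False
True | False
Every row is false.

Yes, it is a contradiction.


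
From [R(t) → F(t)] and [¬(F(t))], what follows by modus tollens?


Modus tollens: from (P → Q) and ¬Q, infer ¬P.
Q = 'F(t)' is denied; since P → Q, P must also fail.

Not (R(t)).


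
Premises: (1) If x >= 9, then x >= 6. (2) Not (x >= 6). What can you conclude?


Modus tollens: from (P → Q) and ¬Q, infer ¬P.
Q = 'x >= 6' is denied; since P → Q, P must also fail.

Not (x >= 9).


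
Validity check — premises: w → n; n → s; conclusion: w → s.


This matches the form of hypothetical syllogism: the conclusion follows in every model of the premises.

Valid.


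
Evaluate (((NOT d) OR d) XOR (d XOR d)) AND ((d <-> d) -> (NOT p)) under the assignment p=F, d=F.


Substitute p=F, d=F:
NOT d = T
(NOT d) OR d = T OR F = T
d XOR d = F XOR F = F
((NOT d) OR d) XOR (d XOR d) = T XOR F = T
d <-> d = F <-> F = T
NOT p = T
(d <-> d) -> (NOT p) = T -> T = T
(((NOT d) OR d) XOR (d XOR d)) AND ((d <-> d) -> (NOT p)) = T AND T = T

T


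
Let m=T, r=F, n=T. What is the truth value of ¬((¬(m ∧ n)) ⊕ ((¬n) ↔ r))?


Substitute m=T, r=F, n=T:
m ∧ n = T ∧ T = T
¬(m ∧ n) = F
¬n = F
(¬n) ↔ r = F ↔ F = T
(¬(m ∧ n)) ⊕ ((¬n) ↔ r) = F ⊕ T = T
¬((¬(m ∧ n)) ⊕ ((¬n) ↔ r)) = F

F


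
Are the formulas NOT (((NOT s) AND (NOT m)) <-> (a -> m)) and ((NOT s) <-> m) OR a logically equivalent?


Compare truth tables:
a | m | s | φ | ψ
-----------------
F | F | F | F | F
T | F | F | T | T
F | T | F | T | T
T | T | F | T | T
F | F | T | T | T
T | F | T | F | T
F | T | T | T | F
T | T | T | T | T
They differ at row 6 (a=T, m=F, s=T): φ=F but ψ=T.

No, they are not logically equivalent.


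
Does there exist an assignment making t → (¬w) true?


Search for a satisfying assignment over {t, w}.
Try t=F, w=F: the formula evaluates to T.
A satisfying assignment exists.

Satisfiable.


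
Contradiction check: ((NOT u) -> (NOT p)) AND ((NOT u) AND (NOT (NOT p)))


Truth table over {p, u}:
p | u | φ
---------
F | F | F
T | F | F
F | T | F
T | T | F
Every row is false.

Yes, it is a contradiction.


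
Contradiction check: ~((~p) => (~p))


Truth table over {p}:
p | φ
-----
False | False
True | False
Every row is false.

Yes, it is a contradiction.


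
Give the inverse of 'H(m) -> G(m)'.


The inverse of (P → Q) is (¬P → ¬Q). It is equivalent to the converse, not to the original.
Here P = 'H(m)' and Q = 'G(m)'.

If not (H(m)), then not (G(m)).


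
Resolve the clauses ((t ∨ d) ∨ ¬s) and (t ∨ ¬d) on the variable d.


The clauses contain complementary literals d and ¬d.
Resolution eliminates this pair and disjoins the remaining literals (merging duplicates).

(t ∨ ¬s)


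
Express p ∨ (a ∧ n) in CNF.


Step 1: Distribute ∨ over ∧: p ∨ (a ∧ n) = (p ∨ a) ∧ (p ∨ n).

(p ∨ a) ∧ (p ∨ n)


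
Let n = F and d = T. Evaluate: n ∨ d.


Disjunction is false only when both operands are false.
Substitute: n=F, d=T.
F ∨ T evaluates to T.

T


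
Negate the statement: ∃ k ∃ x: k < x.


Negation flips each quantifier (∀↔∃) and negates the inner predicate.
¬(∃ k ∃ x: φ) = ∀ k ∀ x: ¬φ.

∀ k ∀ x: ¬(k < x)


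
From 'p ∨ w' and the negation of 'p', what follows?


Disjunctive syllogism: from (P ∨ Q) and ¬P, infer Q.
One disjunct, 'p', is ruled out; the other must hold.

w


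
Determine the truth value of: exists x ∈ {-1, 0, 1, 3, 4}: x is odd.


Evaluate the predicate on each element: -1:True, 0:False, 1:True, 3:True, 4:False.
Witness x = -1 satisfies the predicate.

True


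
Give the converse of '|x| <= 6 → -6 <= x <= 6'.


The converse of (P → Q) is (Q → P). It is not in general equivalent to the original.
Here P = '|x| <= 6' and Q = '-6 <= x <= 6'.

If -6 <= x <= 6, then |x| <= 6.


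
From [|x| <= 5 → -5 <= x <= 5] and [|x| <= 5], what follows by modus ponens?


Modus ponens: from (P → Q) and P, infer Q.
P = '|x| <= 5' is asserted, and P → Q holds, so Q follows.

-5 <= x <= 5.


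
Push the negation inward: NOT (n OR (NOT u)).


De Morgan: the negation of a disjunction is the conjunction of the negations.
Distribute NOT across OR, flipping it to AND, and negate each literal.

(NOT n) AND u


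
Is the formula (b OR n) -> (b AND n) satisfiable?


Search for a satisfying assignment over {b, n}.
Try b=F, n=F: the formula evaluates to T.
A satisfying assignment exists.

Satisfiable.


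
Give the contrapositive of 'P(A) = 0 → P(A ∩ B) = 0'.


The contrapositive of (P → Q) is (¬Q → ¬P); it is logically equivalent to the original.
Here P = 'P(A) = 0' and Q = 'P(A ∩ B) = 0'.

If not (P(A ∩ B) = 0), then not (P(A) = 0).


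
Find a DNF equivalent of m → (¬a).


Step 1: Rewrite m → (¬a) as ¬m ∨ (¬a).

(¬m) ∨ (¬a)


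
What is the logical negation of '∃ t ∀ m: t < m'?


Negation flips each quantifier (∀↔∃) and negates the inner predicate.
¬(∃ t ∀ m: φ) = ∀ t ∃ m: ¬φ.

∀ t ∃ m: ¬(t < m)


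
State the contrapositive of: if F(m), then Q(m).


The contrapositive of (P → Q) is (¬Q → ¬P); it is logically equivalent to the original.
Here P = 'F(m)' and Q = 'Q(m)'.

If not (Q(m)), then not (F(m)).


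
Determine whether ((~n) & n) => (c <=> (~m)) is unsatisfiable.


Truth table over {c, m, n}:
c | m | n | φ
-------------
False | False | False | True
True | False | False | True
False | True | False | True
True | True | False | True
False | False | True | True
True | False | True | True
False | True | True | True
True | True | True | True
Satisfying assignment at row 1: c=False, m=False, n=False gives True.

No, it is not a contradiction.


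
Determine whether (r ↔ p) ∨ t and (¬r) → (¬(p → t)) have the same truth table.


Compare truth tables:
p | r | t | φ | ψ
-----------------
F | F | F | T | F
T | F | F | F | T
F | T | F | F | T
T | T | F | T | T
F | F | T | T | F
T | F | T | T | F
F | T | T | T | T
T | T | T | T | T
They differ at row 1 (p=F, r=F, t=F): φ=T but ψ=F.

No, they are not logically equivalent.


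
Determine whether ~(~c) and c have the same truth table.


Compare truth tables:
c | φ | ψ
---------
False | False | False
True | True | True
The columns φ and ψ agree on every row.

Yes, they are logically equivalent.


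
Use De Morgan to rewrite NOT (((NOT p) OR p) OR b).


De Morgan: the negation of a disjunction is the conjunction of the negations.
Distribute NOT across OR, flipping it to AND, and negate each literal.

(p AND (NOT p)) AND (NOT b)


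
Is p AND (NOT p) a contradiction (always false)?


Truth table over {p}:
p | φ
-----
F | F
T | F
Every row is false.

Yes, it is a contradiction.


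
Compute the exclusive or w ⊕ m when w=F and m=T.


Exclusive or is true when exactly one operand is true.
Substitute: w=F, m=T.
F ⊕ T evaluates to T.

T


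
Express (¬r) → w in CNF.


Step 1: Rewrite (¬r) → w as ¬(¬r) ∨ w.
Step 2: Eliminate any double negations (¬¬X = X).

r ∨ w


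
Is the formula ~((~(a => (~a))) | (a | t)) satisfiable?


Search for a satisfying assignment over {a, t}.
Try a=False, t=False: the formula evaluates to True.
A satisfying assignment exists.

Satisfiable.


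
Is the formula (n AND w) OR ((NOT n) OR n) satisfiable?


Search for a satisfying assignment over {n, w}.
Try n=F, w=F: the formula evaluates to T.
A satisfying assignment exists.

Satisfiable.


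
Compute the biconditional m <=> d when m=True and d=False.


Biconditional is true when both operands have the same truth value.
Substitute: m=True, d=False.
True <=> False evaluates to False.

False
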